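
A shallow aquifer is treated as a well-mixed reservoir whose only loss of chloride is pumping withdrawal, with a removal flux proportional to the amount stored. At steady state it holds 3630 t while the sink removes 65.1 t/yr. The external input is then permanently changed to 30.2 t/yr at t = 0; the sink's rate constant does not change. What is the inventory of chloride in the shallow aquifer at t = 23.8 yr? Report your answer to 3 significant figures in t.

2950 t

The sink rate constant is k = F₀/M₀ = 65.1/3630 = 0.01793 yr⁻¹.
Solving dM/dt = F₁ − kM with M(0) = M₀ gives M(t) = F₁/k + (M₀ − F₁/k)·e^(−kt).
F₁/k = 30.2/0.01793 = 1684.0 t; kt = 0.01793 × 23.8 = 0.4268, e^(−kt) = 0.6526.
M(23.8) = 1684.0 + (3630 − 1684.0) × 0.6526 = 1684.0 + 1270 = 2953.9 t.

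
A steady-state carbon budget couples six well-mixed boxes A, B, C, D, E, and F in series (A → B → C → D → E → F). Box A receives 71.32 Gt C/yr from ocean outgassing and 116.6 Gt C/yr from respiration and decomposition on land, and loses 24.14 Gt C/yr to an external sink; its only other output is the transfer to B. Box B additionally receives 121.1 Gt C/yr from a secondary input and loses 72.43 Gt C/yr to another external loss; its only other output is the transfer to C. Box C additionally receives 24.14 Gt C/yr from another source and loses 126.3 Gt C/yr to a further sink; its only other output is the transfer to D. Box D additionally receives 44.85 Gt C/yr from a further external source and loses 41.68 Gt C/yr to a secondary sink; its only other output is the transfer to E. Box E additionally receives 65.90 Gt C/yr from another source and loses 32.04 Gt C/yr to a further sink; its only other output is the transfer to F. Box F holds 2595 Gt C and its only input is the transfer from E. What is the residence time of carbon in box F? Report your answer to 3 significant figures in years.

Box A: F(A→B) = (71.32 + 116.6) − 24.14 = 163.78 Gt C/yr.
Box B: F(B→C) = (163.78 + 121.1) − 72.43 = 212.45 Gt C/yr.
Box C: F(C→D) = (212.45 + 24.14) − 126.3 = 110.29 Gt C/yr.
Box D: F(D→E) = (110.29 + 44.85) − 41.68 = 113.46 Gt C/yr.
Box E: F(E→F) = (113.46 + 65.90) − 32.04 = 147.32 Gt C/yr.
Box F throughput = its input = 147.32 Gt C/yr; τ = 2595 / 147.32 = 17.61 yr.

17.6 yr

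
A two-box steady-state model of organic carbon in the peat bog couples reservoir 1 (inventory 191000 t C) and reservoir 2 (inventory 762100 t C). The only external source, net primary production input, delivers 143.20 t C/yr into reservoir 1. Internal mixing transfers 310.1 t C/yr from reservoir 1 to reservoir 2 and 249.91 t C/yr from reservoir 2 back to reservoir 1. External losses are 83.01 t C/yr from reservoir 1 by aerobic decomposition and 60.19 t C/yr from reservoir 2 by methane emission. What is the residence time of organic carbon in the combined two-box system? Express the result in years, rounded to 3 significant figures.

Residence time in the combined system uses the total inventory and the total *external* removal — internal exchanges between the two boxes cancel.
M_total = 191000 + 762100 = 953100 t C.
ΣF_external_out = 83.01 + 60.19 = 143.20 t C/yr.
τ = M_total / ΣF_ext = 953100 / 143.20 = 6656 yr.

6660 yr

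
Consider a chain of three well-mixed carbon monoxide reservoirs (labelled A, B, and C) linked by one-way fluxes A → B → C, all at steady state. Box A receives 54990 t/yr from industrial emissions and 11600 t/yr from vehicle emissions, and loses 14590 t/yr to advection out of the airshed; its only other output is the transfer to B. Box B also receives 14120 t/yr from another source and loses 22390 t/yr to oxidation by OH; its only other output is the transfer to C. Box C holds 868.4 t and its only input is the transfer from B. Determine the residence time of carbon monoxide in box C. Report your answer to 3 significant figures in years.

Box A: F(A→B) = (54990 + 11600) − 14590 = 52000 t/yr.
Box B: F(B→C) = (52000 + 14120) − 22390 = 43730 t/yr.
Box C throughput = its input = 43730 t/yr; τ = 868.4 / 43730 = 0.01986 yr.

0.0199 yr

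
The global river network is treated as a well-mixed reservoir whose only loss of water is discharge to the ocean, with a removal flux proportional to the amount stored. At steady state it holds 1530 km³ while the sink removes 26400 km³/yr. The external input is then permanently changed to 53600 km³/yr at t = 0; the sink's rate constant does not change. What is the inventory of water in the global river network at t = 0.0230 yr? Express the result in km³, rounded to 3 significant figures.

Residence time τ = M₀/F₀ = 0.05795 yr. The eventual steady state is M_∞ = M₀·(F₁/F₀) = 1530 × 53600/26400 = 3106.4 km³.
The anomaly ΔM(t) = M(t) − M_∞ decays as ΔM₀·e^(−t/τ) with ΔM₀ = 1530 − 3106.4 = −1576 km³.
At t = 0.0230 yr, e^(−t/τ) = e^(−0.3969) = 0.6724, so ΔM = −1060 km³ and M = 3106.4 − 1060 = 2046.4 km³.

2050 km³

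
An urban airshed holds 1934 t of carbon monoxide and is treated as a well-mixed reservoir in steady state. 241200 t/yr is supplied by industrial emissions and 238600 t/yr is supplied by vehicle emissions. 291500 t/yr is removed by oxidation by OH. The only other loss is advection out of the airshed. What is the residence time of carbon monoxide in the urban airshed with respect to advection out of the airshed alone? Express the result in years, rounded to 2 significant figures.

At steady state ΣF_in = ΣF_out.
ΣF_in = 241200 + 238600 = 479800 t/yr.
Advection out of the airshed flux = ΣF_in − (291500) = 479800 − 291500 = 188300 t/yr.
τ = M / F = 1934 / 188300 = 0.01027 yr.

0.010 yr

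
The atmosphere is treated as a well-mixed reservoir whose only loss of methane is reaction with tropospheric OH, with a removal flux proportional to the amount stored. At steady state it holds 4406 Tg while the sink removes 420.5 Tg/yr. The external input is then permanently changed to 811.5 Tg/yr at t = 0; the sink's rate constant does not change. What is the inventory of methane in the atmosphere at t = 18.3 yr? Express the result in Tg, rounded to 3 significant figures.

Residence time τ = M₀/F₀ = 10.48 yr. The eventual steady state is M_∞ = M₀·(F₁/F₀) = 4406 × 811.5/420.5 = 8502.9 Tg.
The anomaly ΔM(t) = M(t) − M_∞ decays as ΔM₀·e^(−t/τ) with ΔM₀ = 4406 − 8502.9 = −4097 Tg.
At t = 18.3 yr, e^(−t/τ) = e^(−1.747) = 0.1744, so ΔM = −714.4 Tg and M = 8502.9 − 714.4 = 7788.5 Tg.

7790 Tg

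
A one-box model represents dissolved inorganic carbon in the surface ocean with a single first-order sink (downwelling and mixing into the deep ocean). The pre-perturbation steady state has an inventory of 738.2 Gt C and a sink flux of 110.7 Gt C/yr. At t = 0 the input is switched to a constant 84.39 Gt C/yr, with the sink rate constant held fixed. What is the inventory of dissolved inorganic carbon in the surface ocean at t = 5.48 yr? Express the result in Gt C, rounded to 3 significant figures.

640 Gt C

τ = M₀/F₀ = 738.2/110.7 = 6.668 yr; rate constant k = 1/τ.
New steady state M_∞ = F₁/k = F₁·τ = 84.39 × 6.668 = 562.75 Gt C.
M(t) = M_∞ + (M₀ − M_∞)·e^(−t/τ); t/τ = 5.48/6.668 = 0.8218, so e^(−t/τ) = 0.4396.
M(t) = 562.75 + 175.4 × 0.4396 = 639.89 Gt C.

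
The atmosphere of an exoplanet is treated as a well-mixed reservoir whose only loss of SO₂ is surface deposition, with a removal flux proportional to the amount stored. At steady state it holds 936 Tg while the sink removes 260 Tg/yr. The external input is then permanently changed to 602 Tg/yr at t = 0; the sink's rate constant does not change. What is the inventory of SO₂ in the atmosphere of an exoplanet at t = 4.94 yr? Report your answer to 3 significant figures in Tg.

The sink rate constant is k = F₀/M₀ = 260/936 = 0.2778 yr⁻¹.
Solving dM/dt = F₁ − kM with M(0) = M₀ gives M(t) = F₁/k + (M₀ − F₁/k)·e^(−kt).
F₁/k = 602/0.2778 = 2167.2 Tg; kt = 0.2778 × 4.94 = 1.372, e^(−kt) = 0.2535.
M(4.94) = 2167.2 + (936 − 2167.2) × 0.2535 = 2167.2 − 312.2 = 1855.0 Tg.

1860 Tg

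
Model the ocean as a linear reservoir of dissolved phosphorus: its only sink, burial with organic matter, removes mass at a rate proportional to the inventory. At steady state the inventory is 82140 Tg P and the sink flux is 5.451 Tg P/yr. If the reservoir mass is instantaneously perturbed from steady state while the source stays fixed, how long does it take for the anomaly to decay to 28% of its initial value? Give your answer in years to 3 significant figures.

For a linear reservoir the anomaly decays as exp(−t/τ) with τ = M/F = 82140/5.451 = 15070 yr.
exp(−t/τ) = 0.28 ⇒ t = −τ ln(0.28) = 15070 × 1.273 = 19180 yr.

19200 yr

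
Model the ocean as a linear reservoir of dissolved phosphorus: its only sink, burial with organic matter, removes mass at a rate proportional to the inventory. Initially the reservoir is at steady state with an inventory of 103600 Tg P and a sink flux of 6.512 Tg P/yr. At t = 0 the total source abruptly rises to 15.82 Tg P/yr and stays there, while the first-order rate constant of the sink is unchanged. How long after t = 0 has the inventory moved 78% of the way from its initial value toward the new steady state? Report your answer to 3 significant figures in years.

τ = M₀/F₀ = 103600/6.512 = 15910 yr.
The remaining gap fraction is e^(−t/τ); 78% covered ⇒ e^(−t/τ) = 0.220.
t = −τ ln(0.220) = 15910 × 1.514 = 24090 yr.

24100 yr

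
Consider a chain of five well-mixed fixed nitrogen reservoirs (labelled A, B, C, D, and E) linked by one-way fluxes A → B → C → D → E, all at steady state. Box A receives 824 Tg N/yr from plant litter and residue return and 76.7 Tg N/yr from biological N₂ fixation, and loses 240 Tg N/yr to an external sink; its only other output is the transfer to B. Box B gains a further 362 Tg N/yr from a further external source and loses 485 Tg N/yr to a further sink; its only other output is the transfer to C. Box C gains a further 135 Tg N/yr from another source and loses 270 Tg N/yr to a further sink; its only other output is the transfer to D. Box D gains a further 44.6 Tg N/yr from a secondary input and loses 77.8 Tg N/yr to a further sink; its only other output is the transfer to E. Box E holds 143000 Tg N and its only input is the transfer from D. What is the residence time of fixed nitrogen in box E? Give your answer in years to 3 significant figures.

387 yr

Box A: F(A→B) = (824 + 76.7) − 240 = 660.70 Tg N/yr.
Box B: F(B→C) = (660.70 + 362) − 485 = 537.70 Tg N/yr.
Box C: F(C→D) = (537.70 + 135) − 270 = 402.70 Tg N/yr.
Box D: F(D→E) = (402.70 + 44.6) − 77.8 = 369.50 Tg N/yr.
Box E throughput = its input = 369.50 Tg N/yr; τ = 143000 / 369.50 = 387.0 yr.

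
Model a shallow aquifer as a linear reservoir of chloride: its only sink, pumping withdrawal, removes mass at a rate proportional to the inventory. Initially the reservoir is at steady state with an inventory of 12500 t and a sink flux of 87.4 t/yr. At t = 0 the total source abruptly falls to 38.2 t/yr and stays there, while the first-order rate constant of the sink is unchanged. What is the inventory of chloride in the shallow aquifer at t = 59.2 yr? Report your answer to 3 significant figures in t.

The sink rate constant is k = F₀/M₀ = 87.4/12500 = 0.006992 yr⁻¹.
Solving dM/dt = F₁ − kM with M(0) = M₀ gives M(t) = F₁/k + (M₀ − F₁/k)·e^(−kt).
F₁/k = 38.2/0.006992 = 5463.4 t; kt = 0.006992 × 59.2 = 0.4139, e^(−kt) = 0.6610.
M(59.2) = 5463.4 + (12500 − 5463.4) × 0.6610 = 5463.4 + 4652 = 10115 t.

10100 t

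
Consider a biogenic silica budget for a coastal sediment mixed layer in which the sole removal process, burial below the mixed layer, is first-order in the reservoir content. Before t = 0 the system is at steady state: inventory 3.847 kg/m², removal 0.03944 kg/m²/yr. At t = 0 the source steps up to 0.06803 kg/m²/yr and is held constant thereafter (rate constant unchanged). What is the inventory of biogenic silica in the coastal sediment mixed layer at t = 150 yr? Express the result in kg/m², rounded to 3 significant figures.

6.04 kg/m²

Residence time τ = M₀/F₀ = 97.54 yr. The eventual steady state is M_∞ = M₀·(F₁/F₀) = 3.847 × 0.06803/0.03944 = 6.6357 kg/m².
The anomaly ΔM(t) = M(t) − M_∞ decays as ΔM₀·e^(−t/τ) with ΔM₀ = 3.847 − 6.6357 = −2.789 kg/m².
At t = 150 yr, e^(−t/τ) = e^(−1.538) = 0.2148, so ΔM = −0.5991 kg/m² and M = 6.6357 − 0.5991 = 6.0365 kg/m².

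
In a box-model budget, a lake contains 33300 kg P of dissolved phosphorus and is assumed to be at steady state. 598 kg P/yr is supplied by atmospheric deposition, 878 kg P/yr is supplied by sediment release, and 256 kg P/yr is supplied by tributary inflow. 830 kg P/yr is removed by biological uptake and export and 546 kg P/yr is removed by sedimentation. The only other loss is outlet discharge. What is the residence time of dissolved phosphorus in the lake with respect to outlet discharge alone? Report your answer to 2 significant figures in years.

At steady state ΣF_in = ΣF_out.
ΣF_in = 598 + 878 + 256 = 1732.0 kg P/yr.
Outlet discharge flux = ΣF_in − (830 + 546) = 1732.0 − 1376 = 356.0 kg P/yr.
τ = M / F = 33300 / 356.0 = 93.54 yr.

94 yr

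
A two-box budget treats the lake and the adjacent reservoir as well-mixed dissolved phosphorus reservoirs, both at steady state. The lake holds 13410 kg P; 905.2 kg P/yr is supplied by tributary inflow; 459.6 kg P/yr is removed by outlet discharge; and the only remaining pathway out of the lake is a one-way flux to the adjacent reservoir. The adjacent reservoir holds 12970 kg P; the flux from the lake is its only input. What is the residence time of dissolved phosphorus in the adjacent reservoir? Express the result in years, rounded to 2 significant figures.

Balance the lake: ΣF_in = 905.20 kg P/yr.
Flux to the adjacent reservoir = ΣF_in − (459.6) = 445.60 kg P/yr.
At steady state the output of the adjacent reservoir equals its input, 445.60 kg P/yr.
τ = M / F = 12970 / 445.60 = 29.11 yr.

29 yr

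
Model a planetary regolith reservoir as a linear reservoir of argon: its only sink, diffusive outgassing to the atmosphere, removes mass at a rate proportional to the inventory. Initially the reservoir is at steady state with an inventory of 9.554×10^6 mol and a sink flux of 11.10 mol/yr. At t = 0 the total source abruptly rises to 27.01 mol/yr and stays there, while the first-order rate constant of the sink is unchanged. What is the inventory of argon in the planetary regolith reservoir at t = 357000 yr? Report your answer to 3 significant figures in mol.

τ = M₀/F₀ = 9.554×10^6/11.10 = 860700 yr; rate constant k = 1/τ.
New steady state M_∞ = F₁/k = F₁·τ = 27.01 × 860700 = 2.3248×10^7 mol.
M(t) = M_∞ + (M₀ − M_∞)·e^(−t/τ); t/τ = 357000/860700 = 0.4148, so e^(−t/τ) = 0.6605.
M(t) = 2.3248×10^7 − 1.369×10^7 × 0.6605 = 1.4203×10^7 mol.

1.42×10^7 mol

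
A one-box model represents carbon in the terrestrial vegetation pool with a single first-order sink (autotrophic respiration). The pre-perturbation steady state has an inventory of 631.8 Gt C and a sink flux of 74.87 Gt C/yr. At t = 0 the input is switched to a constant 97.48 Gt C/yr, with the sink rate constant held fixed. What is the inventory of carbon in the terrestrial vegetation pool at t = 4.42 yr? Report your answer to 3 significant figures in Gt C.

The sink rate constant is k = F₀/M₀ = 74.87/631.8 = 0.1185 yr⁻¹.
Solving dM/dt = F₁ − kM with M(0) = M₀ gives M(t) = F₁/k + (M₀ − F₁/k)·e^(−kt).
F₁/k = 97.48/0.1185 = 822.60 Gt C; kt = 0.1185 × 4.42 = 0.5238, e^(−kt) = 0.5923.
M(4.42) = 822.60 + (631.8 − 822.60) × 0.5923 = 822.60 − 113.0 = 709.59 Gt C.

710 Gt C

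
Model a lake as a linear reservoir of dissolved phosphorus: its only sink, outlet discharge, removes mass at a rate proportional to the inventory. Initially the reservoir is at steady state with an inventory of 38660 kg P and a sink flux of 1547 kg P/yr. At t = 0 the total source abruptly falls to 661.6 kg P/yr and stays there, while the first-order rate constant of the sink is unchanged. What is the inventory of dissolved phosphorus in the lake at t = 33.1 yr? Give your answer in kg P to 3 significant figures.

22400 kg P

The sink rate constant is k = F₀/M₀ = 1547/38660 = 0.04002 yr⁻¹.
Solving dM/dt = F₁ − kM with M(0) = M₀ gives M(t) = F₁/k + (M₀ − F₁/k)·e^(−kt).
F₁/k = 661.6/0.04002 = 16534 kg P; kt = 0.04002 × 33.1 = 1.325, e^(−kt) = 0.2659.
M(33.1) = 16534 + (38660 − 16534) × 0.2659 = 16534 + 5884 = 22418 kg P.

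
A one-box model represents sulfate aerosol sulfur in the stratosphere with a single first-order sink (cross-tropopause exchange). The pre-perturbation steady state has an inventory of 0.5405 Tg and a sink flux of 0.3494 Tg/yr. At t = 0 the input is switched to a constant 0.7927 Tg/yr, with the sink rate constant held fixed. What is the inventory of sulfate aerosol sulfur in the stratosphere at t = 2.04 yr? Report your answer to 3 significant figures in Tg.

1.04 Tg

Residence time τ = M₀/F₀ = 1.547 yr. The eventual steady state is M_∞ = M₀·(F₁/F₀) = 0.5405 × 0.7927/0.3494 = 1.2263 Tg.
The anomaly ΔM(t) = M(t) − M_∞ decays as ΔM₀·e^(−t/τ) with ΔM₀ = 0.5405 − 1.2263 = −0.6858 Tg.
At t = 2.04 yr, e^(−t/τ) = e^(−1.319) = 0.2675, so ΔM = −0.1834 Tg and M = 1.2263 − 0.1834 = 1.0428 Tg.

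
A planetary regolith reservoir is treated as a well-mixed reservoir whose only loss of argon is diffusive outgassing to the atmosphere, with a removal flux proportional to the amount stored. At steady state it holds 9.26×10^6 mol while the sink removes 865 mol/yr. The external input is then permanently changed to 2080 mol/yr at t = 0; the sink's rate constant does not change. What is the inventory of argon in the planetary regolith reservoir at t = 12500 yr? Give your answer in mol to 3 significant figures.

τ = M₀/F₀ = 9.26×10^6/865 = 10710 yr; rate constant k = 1/τ.
New steady state M_∞ = F₁/k = F₁·τ = 2080 × 10710 = 2.2267×10^7 mol.
M(t) = M_∞ + (M₀ − M_∞)·e^(−t/τ); t/τ = 12500/10710 = 1.168, so e^(−t/τ) = 0.3111.
M(t) = 2.2267×10^7 − 1.301×10^7 × 0.3111 = 1.8220×10^7 mol.

1.82×10^7 mol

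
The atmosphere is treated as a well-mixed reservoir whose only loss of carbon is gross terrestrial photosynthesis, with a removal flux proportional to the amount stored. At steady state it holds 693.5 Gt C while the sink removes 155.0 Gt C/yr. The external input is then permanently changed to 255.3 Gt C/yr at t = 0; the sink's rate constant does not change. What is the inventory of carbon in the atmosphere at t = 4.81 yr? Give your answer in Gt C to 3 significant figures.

989 Gt C

The sink rate constant is k = F₀/M₀ = 155.0/693.5 = 0.2235 yr⁻¹.
Solving dM/dt = F₁ − kM with M(0) = M₀ gives M(t) = F₁/k + (M₀ − F₁/k)·e^(−kt).
F₁/k = 255.3/0.2235 = 1142.3 Gt C; kt = 0.2235 × 4.81 = 1.075, e^(−kt) = 0.3413.
M(4.81) = 1142.3 + (693.5 − 1142.3) × 0.3413 = 1142.3 − 153.2 = 989.11 Gt C.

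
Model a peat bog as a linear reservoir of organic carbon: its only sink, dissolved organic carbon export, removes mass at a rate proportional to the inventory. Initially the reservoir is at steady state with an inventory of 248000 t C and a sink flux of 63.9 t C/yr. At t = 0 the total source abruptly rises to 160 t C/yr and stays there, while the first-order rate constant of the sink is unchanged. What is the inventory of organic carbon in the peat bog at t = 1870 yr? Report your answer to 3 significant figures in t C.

The sink rate constant is k = F₀/M₀ = 63.9/248000 = 0.0002577 yr⁻¹.
Solving dM/dt = F₁ − kM with M(0) = M₀ gives M(t) = F₁/k + (M₀ − F₁/k)·e^(−kt).
F₁/k = 160/0.0002577 = 620970 t C; kt = 0.0002577 × 1870 = 0.4818, e^(−kt) = 0.6177.
M(1870) = 620970 + (248000 − 620970) × 0.6177 = 620970 − 230400 = 390600 t C.

391000 t C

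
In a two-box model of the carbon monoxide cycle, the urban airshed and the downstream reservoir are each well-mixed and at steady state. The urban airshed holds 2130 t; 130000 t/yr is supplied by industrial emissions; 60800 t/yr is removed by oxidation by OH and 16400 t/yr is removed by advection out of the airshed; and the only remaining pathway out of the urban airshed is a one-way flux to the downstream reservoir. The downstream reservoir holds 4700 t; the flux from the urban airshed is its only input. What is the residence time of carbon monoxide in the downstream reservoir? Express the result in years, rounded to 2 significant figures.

0.089 yr

Balance the urban airshed: ΣF_in = 130000 t/yr.
Flux to the downstream reservoir = ΣF_in − (60800 + 16400) = 52800 t/yr.
At steady state the output of the downstream reservoir equals its input, 52800 t/yr.
τ = M / F = 4700 / 52800 = 0.08902 yr.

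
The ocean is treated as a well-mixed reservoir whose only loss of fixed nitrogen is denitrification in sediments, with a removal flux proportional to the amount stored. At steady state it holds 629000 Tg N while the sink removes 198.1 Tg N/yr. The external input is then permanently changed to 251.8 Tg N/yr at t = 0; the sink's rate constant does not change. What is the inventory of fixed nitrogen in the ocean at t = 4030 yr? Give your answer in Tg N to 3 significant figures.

752000 Tg N

Residence time τ = M₀/F₀ = 3175 yr. The eventual steady state is M_∞ = M₀·(F₁/F₀) = 629000 × 251.8/198.1 = 799510 Tg N.
The anomaly ΔM(t) = M(t) − M_∞ decays as ΔM₀·e^(−t/τ) with ΔM₀ = 629000 − 799510 = −170500 Tg N.
At t = 4030 yr, e^(−t/τ) = e^(−1.269) = 0.2810, so ΔM = −47920 Tg N and M = 799510 − 47920 = 751590 Tg N.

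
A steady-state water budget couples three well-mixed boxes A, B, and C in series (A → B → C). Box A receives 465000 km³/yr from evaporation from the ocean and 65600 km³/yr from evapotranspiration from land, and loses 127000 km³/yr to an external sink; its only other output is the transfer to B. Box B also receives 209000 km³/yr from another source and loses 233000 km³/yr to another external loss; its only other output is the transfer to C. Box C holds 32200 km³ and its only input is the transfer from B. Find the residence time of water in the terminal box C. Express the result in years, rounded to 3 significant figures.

Box A: F(A→B) = (465000 + 65600) − 127000 = 403600 km³/yr.
Box B: F(B→C) = (403600 + 209000) − 233000 = 379600 km³/yr.
Box C throughput = its input = 379600 km³/yr; τ = 32200 / 379600 = 0.08483 yr.

0.0848 yr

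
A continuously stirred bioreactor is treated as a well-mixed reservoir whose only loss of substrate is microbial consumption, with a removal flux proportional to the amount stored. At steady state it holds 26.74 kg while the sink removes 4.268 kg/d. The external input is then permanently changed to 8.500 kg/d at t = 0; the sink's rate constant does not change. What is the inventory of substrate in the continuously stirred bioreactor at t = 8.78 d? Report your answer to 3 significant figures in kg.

46.7 kg

Residence time τ = M₀/F₀ = 6.265 d. The eventual steady state is M_∞ = M₀·(F₁/F₀) = 26.74 × 8.500/4.268 = 53.254 kg.
The anomaly ΔM(t) = M(t) − M_∞ decays as ΔM₀·e^(−t/τ) with ΔM₀ = 26.74 − 53.254 = −26.51 kg.
At t = 8.78 d, e^(−t/τ) = e^(−1.401) = 0.2463, so ΔM = −6.529 kg and M = 53.254 − 6.529 = 46.725 kg.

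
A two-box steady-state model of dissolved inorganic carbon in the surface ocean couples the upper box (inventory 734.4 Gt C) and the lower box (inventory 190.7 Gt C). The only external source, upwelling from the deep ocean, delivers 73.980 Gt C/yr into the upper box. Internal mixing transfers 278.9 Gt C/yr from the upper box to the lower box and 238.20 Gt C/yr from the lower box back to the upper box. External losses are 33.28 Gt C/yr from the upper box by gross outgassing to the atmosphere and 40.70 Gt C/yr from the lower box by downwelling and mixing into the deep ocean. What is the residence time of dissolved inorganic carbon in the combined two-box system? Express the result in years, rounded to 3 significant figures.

12.5 yr

Treat the two boxes together as one reservoir: the mixing fluxes between them are internal recycling, so τ = ΣM / Σ(external losses).
M_total = 734.4 + 190.7 = 925.10 Gt C.
ΣF_external_out = 33.28 + 40.70 = 73.980 Gt C/yr.
τ = M_total / ΣF_ext = 925.10 / 73.980 = 12.50 yr.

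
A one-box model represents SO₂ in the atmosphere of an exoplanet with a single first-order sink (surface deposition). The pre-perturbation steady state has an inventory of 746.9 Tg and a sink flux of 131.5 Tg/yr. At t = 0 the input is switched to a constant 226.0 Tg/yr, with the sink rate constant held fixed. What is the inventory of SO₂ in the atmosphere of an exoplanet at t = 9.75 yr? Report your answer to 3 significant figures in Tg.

1190 Tg

τ = M₀/F₀ = 746.9/131.5 = 5.680 yr; rate constant k = 1/τ.
New steady state M_∞ = F₁/k = F₁·τ = 226.0 × 5.680 = 1283.6 Tg.
M(t) = M_∞ + (M₀ − M_∞)·e^(−t/τ); t/τ = 9.75/5.680 = 1.717, so e^(−t/τ) = 0.1797.
M(t) = 1283.6 − 536.7 × 0.1797 = 1187.2 Tg.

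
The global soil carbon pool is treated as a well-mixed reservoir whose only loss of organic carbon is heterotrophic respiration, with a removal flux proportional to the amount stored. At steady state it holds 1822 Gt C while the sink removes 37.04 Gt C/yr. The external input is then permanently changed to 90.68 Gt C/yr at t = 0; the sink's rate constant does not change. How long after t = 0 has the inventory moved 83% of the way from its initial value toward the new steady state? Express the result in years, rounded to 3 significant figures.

87.2 yr

τ = M₀/F₀ = 1822/37.04 = 49.19 yr.
The remaining gap fraction is e^(−t/τ); 83% covered ⇒ e^(−t/τ) = 0.170.
t = −τ ln(0.170) = 49.19 × 1.772 = 87.16 yr.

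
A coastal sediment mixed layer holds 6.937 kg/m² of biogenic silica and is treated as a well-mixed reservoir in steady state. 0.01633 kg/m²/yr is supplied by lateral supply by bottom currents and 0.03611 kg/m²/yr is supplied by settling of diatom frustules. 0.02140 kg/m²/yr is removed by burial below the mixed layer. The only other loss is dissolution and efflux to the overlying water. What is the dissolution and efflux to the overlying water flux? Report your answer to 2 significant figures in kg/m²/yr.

0.031 kg/m²/yr

At steady state ΣF_in = ΣF_out.
ΣF_in = 0.01633 + 0.03611 = 0.052440 kg/m²/yr.
Dissolution and efflux to the overlying water flux = ΣF_in − (0.02140) = 0.052440 − 0.02140 = 0.03104 kg/m²/yr.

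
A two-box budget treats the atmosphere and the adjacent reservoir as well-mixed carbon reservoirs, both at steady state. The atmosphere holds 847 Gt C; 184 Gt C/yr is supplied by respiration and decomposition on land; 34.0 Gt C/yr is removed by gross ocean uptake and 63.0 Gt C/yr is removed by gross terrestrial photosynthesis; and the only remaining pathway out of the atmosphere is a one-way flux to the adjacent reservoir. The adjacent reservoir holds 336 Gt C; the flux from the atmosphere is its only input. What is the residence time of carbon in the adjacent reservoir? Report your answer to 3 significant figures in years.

Balance the atmosphere: ΣF_in = 184.00 Gt C/yr.
Flux to the adjacent reservoir = ΣF_in − (34.0 + 63.0) = 87.000 Gt C/yr.
At steady state the output of the adjacent reservoir equals its input, 87.000 Gt C/yr.
τ = M / F = 336 / 87.000 = 3.862 yr.

3.86 yr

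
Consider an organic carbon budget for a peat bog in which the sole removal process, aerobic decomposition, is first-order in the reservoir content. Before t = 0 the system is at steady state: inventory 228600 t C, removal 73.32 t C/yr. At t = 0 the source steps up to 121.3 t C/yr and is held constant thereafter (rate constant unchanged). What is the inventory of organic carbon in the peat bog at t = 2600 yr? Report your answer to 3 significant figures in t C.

The sink rate constant is k = F₀/M₀ = 73.32/228600 = 0.0003207 yr⁻¹.
Solving dM/dt = F₁ − kM with M(0) = M₀ gives M(t) = F₁/k + (M₀ − F₁/k)·e^(−kt).
F₁/k = 121.3/0.0003207 = 378190 t C; kt = 0.0003207 × 2600 = 0.8339, e^(−kt) = 0.4343.
M(2600) = 378190 + (228600 − 378190) × 0.4343 = 378190 − 64980 = 313220 t C.

313000 t C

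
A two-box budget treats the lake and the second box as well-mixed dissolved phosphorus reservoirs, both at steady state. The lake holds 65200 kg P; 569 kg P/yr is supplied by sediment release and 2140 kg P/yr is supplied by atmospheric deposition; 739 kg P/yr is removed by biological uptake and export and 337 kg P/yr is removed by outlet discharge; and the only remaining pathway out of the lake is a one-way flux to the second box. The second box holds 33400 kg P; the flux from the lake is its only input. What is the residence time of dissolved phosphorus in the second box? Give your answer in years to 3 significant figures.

20.5 yr

Balance the lake: ΣF_in = 569 + 2140 = 2709.0 kg P/yr.
Flux to the second box = ΣF_in − (739 + 337) = 1633.0 kg P/yr.
At steady state the output of the second box equals its input, 1633.0 kg P/yr.
τ = M / F = 33400 / 1633.0 = 20.45 yr.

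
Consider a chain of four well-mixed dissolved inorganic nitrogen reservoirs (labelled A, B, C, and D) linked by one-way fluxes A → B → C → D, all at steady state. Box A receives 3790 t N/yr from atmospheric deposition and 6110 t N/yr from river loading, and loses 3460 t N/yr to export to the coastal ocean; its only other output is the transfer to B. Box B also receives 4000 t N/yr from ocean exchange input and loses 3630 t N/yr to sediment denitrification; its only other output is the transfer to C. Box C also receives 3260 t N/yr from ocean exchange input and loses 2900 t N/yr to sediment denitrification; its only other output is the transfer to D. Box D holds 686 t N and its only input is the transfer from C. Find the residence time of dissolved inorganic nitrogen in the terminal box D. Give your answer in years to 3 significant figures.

Box A: F(A→B) = (3790 + 6110) − 3460 = 6440.0 t N/yr.
Box B: F(B→C) = (6440.0 + 4000) − 3630 = 6810.0 t N/yr.
Box C: F(C→D) = (6810.0 + 3260) − 2900 = 7170.0 t N/yr.
Box D throughput = its input = 7170.0 t N/yr; τ = 686 / 7170.0 = 0.09568 yr.

0.0957 yr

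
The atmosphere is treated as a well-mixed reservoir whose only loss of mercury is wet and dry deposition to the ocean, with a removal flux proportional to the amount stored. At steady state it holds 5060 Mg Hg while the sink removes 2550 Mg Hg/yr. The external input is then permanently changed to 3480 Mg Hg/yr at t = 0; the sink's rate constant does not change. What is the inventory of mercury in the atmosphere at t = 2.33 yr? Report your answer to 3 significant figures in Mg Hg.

Residence time τ = M₀/F₀ = 1.984 yr. The eventual steady state is M_∞ = M₀·(F₁/F₀) = 5060 × 3480/2550 = 6905.4 Mg Hg.
The anomaly ΔM(t) = M(t) − M_∞ decays as ΔM₀·e^(−t/τ) with ΔM₀ = 5060 − 6905.4 = −1845 Mg Hg.
At t = 2.33 yr, e^(−t/τ) = e^(−1.174) = 0.3091, so ΔM = −570.3 Mg Hg and M = 6905.4 − 570.3 = 6335.1 Mg Hg.

6340 Mg Hg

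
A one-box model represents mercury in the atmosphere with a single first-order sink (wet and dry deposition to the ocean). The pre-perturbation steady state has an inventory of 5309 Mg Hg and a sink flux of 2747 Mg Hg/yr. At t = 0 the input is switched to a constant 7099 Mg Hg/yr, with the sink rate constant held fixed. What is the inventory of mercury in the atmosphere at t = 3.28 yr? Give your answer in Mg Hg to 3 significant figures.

τ = M₀/F₀ = 5309/2747 = 1.933 yr; rate constant k = 1/τ.
New steady state M_∞ = F₁/k = F₁·τ = 7099 × 1.933 = 13720 Mg Hg.
M(t) = M_∞ + (M₀ − M_∞)·e^(−t/τ); t/τ = 3.28/1.933 = 1.697, so e^(−t/τ) = 0.1832.
M(t) = 13720 − 8411 × 0.1832 = 12179 Mg Hg.

12200 Mg Hg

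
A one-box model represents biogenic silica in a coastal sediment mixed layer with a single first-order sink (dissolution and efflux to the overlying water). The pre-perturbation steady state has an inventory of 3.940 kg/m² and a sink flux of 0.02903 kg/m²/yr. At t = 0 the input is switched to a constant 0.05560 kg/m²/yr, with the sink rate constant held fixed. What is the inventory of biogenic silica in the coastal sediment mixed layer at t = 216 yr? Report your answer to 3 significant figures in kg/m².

6.81 kg/m²

Residence time τ = M₀/F₀ = 135.7 yr. The eventual steady state is M_∞ = M₀·(F₁/F₀) = 3.940 × 0.05560/0.02903 = 7.5461 kg/m².
The anomaly ΔM(t) = M(t) − M_∞ decays as ΔM₀·e^(−t/τ) with ΔM₀ = 3.940 − 7.5461 = −3.606 kg/m².
At t = 216 yr, e^(−t/τ) = e^(−1.591) = 0.2036, so ΔM = −0.7343 kg/m² and M = 7.5461 − 0.7343 = 6.8118 kg/m².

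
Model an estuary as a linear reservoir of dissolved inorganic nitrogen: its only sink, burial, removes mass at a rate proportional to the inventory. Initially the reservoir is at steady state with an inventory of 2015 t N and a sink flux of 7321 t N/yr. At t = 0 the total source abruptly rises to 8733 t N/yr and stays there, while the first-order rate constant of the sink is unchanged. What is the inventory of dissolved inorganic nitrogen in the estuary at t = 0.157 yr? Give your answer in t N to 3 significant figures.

2180 t N

Residence time τ = M₀/F₀ = 0.2752 yr. The eventual steady state is M_∞ = M₀·(F₁/F₀) = 2015 × 8733/7321 = 2403.6 t N.
The anomaly ΔM(t) = M(t) − M_∞ decays as ΔM₀·e^(−t/τ) with ΔM₀ = 2015 − 2403.6 = −388.6 t N.
At t = 0.157 yr, e^(−t/τ) = e^(−0.5704) = 0.5653, so ΔM = −219.7 t N and M = 2403.6 − 219.7 = 2183.9 t N.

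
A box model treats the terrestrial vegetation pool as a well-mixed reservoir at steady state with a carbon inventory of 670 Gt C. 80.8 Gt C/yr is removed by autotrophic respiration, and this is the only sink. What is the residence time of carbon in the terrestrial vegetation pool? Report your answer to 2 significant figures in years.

8.3 yr

τ = M / F = 670 / 80.8 = 8.292 yr.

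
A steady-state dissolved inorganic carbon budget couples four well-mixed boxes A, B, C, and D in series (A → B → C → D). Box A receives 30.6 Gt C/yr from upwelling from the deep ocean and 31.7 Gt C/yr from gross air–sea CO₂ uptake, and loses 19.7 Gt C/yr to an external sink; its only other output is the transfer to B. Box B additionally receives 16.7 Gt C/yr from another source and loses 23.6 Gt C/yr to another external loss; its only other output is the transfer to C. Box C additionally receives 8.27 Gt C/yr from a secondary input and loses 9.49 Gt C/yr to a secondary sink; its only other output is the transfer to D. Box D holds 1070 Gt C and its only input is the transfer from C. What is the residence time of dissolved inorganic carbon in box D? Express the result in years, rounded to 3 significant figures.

Box A: F(A→B) = (30.6 + 31.7) − 19.7 = 42.600 Gt C/yr.
Box B: F(B→C) = (42.600 + 16.7) − 23.6 = 35.700 Gt C/yr.
Box C: F(C→D) = (35.700 + 8.27) − 9.49 = 34.480 Gt C/yr.
Box D throughput = its input = 34.480 Gt C/yr; τ = 1070 / 34.480 = 31.03 yr.

31.0 yr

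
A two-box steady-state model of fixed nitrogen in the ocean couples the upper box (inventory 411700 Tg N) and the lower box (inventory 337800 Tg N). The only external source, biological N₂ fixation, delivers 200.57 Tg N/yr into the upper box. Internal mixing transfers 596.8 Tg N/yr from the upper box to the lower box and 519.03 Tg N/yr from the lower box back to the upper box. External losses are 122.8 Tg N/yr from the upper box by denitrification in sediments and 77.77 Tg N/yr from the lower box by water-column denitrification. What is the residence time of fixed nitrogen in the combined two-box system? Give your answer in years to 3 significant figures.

Treat the two boxes together as one reservoir: the mixing fluxes between them are internal recycling, so τ = ΣM / Σ(external losses).
M_total = 411700 + 337800 = 749500 Tg N.
ΣF_external_out = 122.8 + 77.77 = 200.57 Tg N/yr.
τ = M_total / ΣF_ext = 749500 / 200.57 = 3737 yr.

3740 yr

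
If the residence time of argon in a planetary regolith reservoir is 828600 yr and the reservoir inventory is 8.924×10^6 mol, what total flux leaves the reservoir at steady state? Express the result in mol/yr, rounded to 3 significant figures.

F = M / τ = 8.924×10^6 / 828600 = 10.77 mol/yr.

10.8 mol/yr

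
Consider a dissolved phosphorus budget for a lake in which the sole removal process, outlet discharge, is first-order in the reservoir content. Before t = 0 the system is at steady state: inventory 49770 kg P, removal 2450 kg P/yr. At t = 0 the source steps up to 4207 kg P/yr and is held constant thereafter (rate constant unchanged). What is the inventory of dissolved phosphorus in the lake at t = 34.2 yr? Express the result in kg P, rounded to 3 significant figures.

78800 kg P

Residence time τ = M₀/F₀ = 20.31 yr. The eventual steady state is M_∞ = M₀·(F₁/F₀) = 49770 × 4207/2450 = 85462 kg P.
The anomaly ΔM(t) = M(t) − M_∞ decays as ΔM₀·e^(−t/τ) with ΔM₀ = 49770 − 85462 = −35690 kg P.
At t = 34.2 yr, e^(−t/τ) = e^(−1.684) = 0.1857, so ΔM = −6629 kg P and M = 85462 − 6629 = 78834 kg P.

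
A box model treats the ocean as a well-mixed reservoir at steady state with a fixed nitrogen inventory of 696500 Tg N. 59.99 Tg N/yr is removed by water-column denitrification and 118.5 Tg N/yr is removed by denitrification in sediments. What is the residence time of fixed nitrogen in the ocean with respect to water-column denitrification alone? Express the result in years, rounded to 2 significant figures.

12000 yr

Residence time with respect to a single sink: τ = M / F_sink.
τ = 696500 / 59.99 = 11610 yr.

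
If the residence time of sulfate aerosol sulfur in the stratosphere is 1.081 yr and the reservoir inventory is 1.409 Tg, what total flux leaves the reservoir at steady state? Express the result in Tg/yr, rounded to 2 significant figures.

1.3 Tg/yr

F = M / τ = 1.409 / 1.081 = 1.303 Tg/yr.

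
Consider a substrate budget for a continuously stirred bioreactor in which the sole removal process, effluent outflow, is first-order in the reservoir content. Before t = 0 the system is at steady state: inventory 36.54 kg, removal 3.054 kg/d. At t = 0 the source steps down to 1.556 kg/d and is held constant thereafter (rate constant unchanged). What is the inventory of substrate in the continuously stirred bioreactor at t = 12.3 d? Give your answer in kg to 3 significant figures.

The sink rate constant is k = F₀/M₀ = 3.054/36.54 = 0.08358 d⁻¹.
Solving dM/dt = F₁ − kM with M(0) = M₀ gives M(t) = F₁/k + (M₀ − F₁/k)·e^(−kt).
F₁/k = 1.556/0.08358 = 18.617 kg; kt = 0.08358 × 12.3 = 1.028, e^(−kt) = 0.3577.
M(12.3) = 18.617 + (36.54 − 18.617) × 0.3577 = 18.617 + 6.411 = 25.028 kg.

25.0 kg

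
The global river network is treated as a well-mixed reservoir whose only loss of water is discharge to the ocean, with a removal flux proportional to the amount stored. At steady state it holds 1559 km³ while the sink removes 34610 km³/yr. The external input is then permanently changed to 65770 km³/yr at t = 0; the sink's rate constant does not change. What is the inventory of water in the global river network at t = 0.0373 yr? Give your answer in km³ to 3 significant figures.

Residence time τ = M₀/F₀ = 0.04504 yr. The eventual steady state is M_∞ = M₀·(F₁/F₀) = 1559 × 65770/34610 = 2962.6 km³.
The anomaly ΔM(t) = M(t) − M_∞ decays as ΔM₀·e^(−t/τ) with ΔM₀ = 1559 − 2962.6 = −1404 km³.
At t = 0.0373 yr, e^(−t/τ) = e^(−0.8281) = 0.4369, so ΔM = −613.2 km³ and M = 2962.6 − 613.2 = 2349.4 km³.

2350 km³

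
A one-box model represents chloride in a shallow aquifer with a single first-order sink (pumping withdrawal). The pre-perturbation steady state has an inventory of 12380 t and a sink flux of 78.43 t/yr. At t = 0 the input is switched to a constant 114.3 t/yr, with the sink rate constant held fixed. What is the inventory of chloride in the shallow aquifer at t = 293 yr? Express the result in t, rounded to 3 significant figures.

Residence time τ = M₀/F₀ = 157.8 yr. The eventual steady state is M_∞ = M₀·(F₁/F₀) = 12380 × 114.3/78.43 = 18042 t.
The anomaly ΔM(t) = M(t) − M_∞ decays as ΔM₀·e^(−t/τ) with ΔM₀ = 12380 − 18042 = −5662 t.
At t = 293 yr, e^(−t/τ) = e^(−1.856) = 0.1563, so ΔM = −884.8 t and M = 18042 − 884.8 = 17157 t.

17200 t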